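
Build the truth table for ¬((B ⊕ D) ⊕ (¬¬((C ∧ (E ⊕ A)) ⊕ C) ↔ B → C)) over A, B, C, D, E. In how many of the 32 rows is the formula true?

A | B | C | D | E || φ
1 | 1 | 1 | 1 | 1 || 0
1 | 1 | 1 | 1 | 0 || 1
1 | 1 | 1 | 0 | 1 || 1
1 | 1 | 1 | 0 | 0 || 0
1 | 1 | 0 | 1 | 1 || 0
1 | 1 | 0 | 1 | 0 || 0
1 | 1 | 0 | 0 | 1 || 1
1 | 1 | 0 | 0 | 0 || 1
1 | 0 | 1 | 1 | 1 || 1
1 | 0 | 1 | 1 | 0 || 0
1 | 0 | 1 | 0 | 1 || 0
1 | 0 | 1 | 0 | 0 || 1
1 | 0 | 0 | 1 | 1 || 0
1 | 0 | 0 | 1 | 0 || 0
1 | 0 | 0 | 0 | 1 || 1
1 | 0 | 0 | 0 | 0 || 1
0 | 1 | 1 | 1 | 1 || 1
0 | 1 | 1 | 1 | 0 || 0
0 | 1 | 1 | 0 | 1 || 0
0 | 1 | 1 | 0 | 0 || 1
0 | 1 | 0 | 1 | 1 || 0
0 | 1 | 0 | 1 | 0 || 0
0 | 1 | 0 | 0 | 1 || 1
0 | 1 | 0 | 0 | 0 || 1
0 | 0 | 1 | 1 | 1 || 0
0 | 0 | 1 | 1 | 0 || 1
0 | 0 | 1 | 0 | 1 || 1
0 | 0 | 1 | 0 | 0 || 0
0 | 0 | 0 | 1 | 1 || 0
0 | 0 | 0 | 1 | 0 || 0
0 | 0 | 0 | 0 | 1 || 1
0 | 0 | 0 | 0 | 0 || 1
The formula is true on 16 of the 32 rows.

16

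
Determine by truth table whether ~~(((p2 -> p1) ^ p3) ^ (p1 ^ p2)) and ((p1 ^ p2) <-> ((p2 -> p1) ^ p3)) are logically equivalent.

not equivalent

p1 | p2 | p3 | φ | ψ
-- | -- | -- | - | -
F  | F  | F  | T | F
F  | F  | T  | F | T
F  | T  | F  | T | F
F  | T  | T  | F | T
T  | F  | F  | F | T
T  | F  | T  | T | F
T  | T  | F  | T | F
T  | T  | T  | F | T
The columns differ at p1=F, p2=F, p3=F (φ=T, ψ=F), so they are not equivalent.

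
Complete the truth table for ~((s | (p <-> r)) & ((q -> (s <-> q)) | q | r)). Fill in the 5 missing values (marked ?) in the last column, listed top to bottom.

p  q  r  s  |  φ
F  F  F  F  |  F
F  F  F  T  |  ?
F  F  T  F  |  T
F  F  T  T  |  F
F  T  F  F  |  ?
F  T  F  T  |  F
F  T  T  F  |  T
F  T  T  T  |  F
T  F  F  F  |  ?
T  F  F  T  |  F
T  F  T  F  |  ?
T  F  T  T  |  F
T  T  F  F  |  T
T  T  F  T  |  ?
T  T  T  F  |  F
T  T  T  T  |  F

F, F, T, F, F

Row p=F, q=F, r=F, s=T: (s | (p <-> r)) = T, ((q -> (s <-> q)) | q | r) = T, ((s | (p <-> r)) & ((q -> (s <-> q)) | q | r)) = T, so the formula = F.
Row p=F, q=T, r=F, s=F: (s | (p <-> r)) = T, ((q -> (s <-> q)) | q | r) = T, ((s | (p <-> r)) & ((q -> (s <-> q)) | q | r)) = T, so the formula = F.
Row p=T, q=F, r=F, s=F: (s | (p <-> r)) = F, ((q -> (s <-> q)) | q | r) = T, ((s | (p <-> r)) & ((q -> (s <-> q)) | q | r)) = F, so the formula = T.
Row p=T, q=F, r=T, s=F: (s | (p <-> r)) = T, ((q -> (s <-> q)) | q | r) = T, ((s | (p <-> r)) & ((q -> (s <-> q)) | q | r)) = T, so the formula = F.
Row p=T, q=T, r=F, s=T: (s | (p <-> r)) = T, ((q -> (s <-> q)) | q | r) = T, ((s | (p <-> r)) & ((q -> (s <-> q)) | q | r)) = T, so the formula = F.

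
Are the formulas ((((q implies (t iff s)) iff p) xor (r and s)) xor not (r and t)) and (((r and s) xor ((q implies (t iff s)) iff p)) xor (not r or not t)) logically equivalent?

p  q  r  s  t  |  φ  ψ
T  T  T  T  T  |  F  F
T  T  T  T  F  |  F  F
T  T  T  F  T  |  F  F
T  T  T  F  F  |  F  F
T  T  F  T  T  |  F  F
T  T  F  T  F  |  T  T
T  T  F  F  T  |  T  T
T  T  F  F  F  |  F  F
T  F  T  T  T  |  F  F
T  F  T  T  F  |  T  T
T  F  T  F  T  |  T  T
T  F  T  F  F  |  F  F
T  F  F  T  T  |  F  F
T  F  F  T  F  |  F  F
T  F  F  F  T  |  F  F
T  F  F  F  F  |  F  F
F  T  T  T  T  |  T  T
F  T  T  T  F  |  T  T
F  T  T  F  T  |  T  T
F  T  T  F  F  |  T  T
F  T  F  T  T  |  T  T
F  T  F  T  F  |  F  F
F  T  F  F  T  |  F  F
F  T  F  F  F  |  T  T
F  F  T  T  T  |  T  T
F  F  T  T  F  |  F  F
F  F  T  F  T  |  F  F
F  F  T  F  F  |  T  T
F  F  F  T  T  |  T  T
F  F  F  T  F  |  T  T
F  F  F  F  T  |  T  T
F  F  F  F  F  |  T  T
The columns for φ and ψ agree on every row, so they are logically equivalent.

equivalent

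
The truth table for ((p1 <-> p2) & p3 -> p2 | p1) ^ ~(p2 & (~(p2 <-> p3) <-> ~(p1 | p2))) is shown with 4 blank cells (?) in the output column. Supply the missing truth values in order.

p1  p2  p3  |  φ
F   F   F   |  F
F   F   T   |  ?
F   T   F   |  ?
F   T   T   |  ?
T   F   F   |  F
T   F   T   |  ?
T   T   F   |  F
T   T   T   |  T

T, F, T, F

Row p1=F, p2=F, p3=T: ((p1 <-> p2) & p3 -> p2 | p1) = F, ~(p2 & (~(p2 <-> p3) <-> ~(p1 | p2))) = T, so the formula = T.
Row p1=F, p2=T, p3=F: ((p1 <-> p2) & p3 -> p2 | p1) = T, ~(p2 & (~(p2 <-> p3) <-> ~(p1 | p2))) = T, so the formula = F.
Row p1=F, p2=T, p3=T: ((p1 <-> p2) & p3 -> p2 | p1) = T, ~(p2 & (~(p2 <-> p3) <-> ~(p1 | p2))) = F, so the formula = T.
Row p1=T, p2=F, p3=T: ((p1 <-> p2) & p3 -> p2 | p1) = T, ~(p2 & (~(p2 <-> p3) <-> ~(p1 | p2))) = T, so the formula = F.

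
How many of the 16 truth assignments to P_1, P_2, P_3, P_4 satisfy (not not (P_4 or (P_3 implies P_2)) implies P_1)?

9

P_1 | P_2 | P_3 | P_4 || φ
 1  |  1  |  1  |  1  || 1
 1  |  1  |  1  |  0  || 1
 1  |  1  |  0  |  1  || 1
 1  |  1  |  0  |  0  || 1
 1  |  0  |  1  |  1  || 1
 1  |  0  |  1  |  0  || 1
 1  |  0  |  0  |  1  || 1
 1  |  0  |  0  |  0  || 1
 0  |  1  |  1  |  1  || 0
 0  |  1  |  1  |  0  || 0
 0  |  1  |  0  |  1  || 0
 0  |  1  |  0  |  0  || 0
 0  |  0  |  1  |  1  || 0
 0  |  0  |  1  |  0  || 1
 0  |  0  |  0  |  1  || 0
 0  |  0  |  0  |  0  || 0
The formula is true on 9 of the 16 rows.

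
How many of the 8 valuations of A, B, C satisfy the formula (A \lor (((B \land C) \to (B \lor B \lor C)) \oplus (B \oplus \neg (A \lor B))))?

4

A  B  C  |  (B \land C)  (B \lor B \lor C)  (A \lor B)  \neg (A \lor B)  (B \oplus \neg (A \lor B))  φ
0  0  0  |       0               0              0              1                     1               0
0  0  1  |       0               1              0              1                     1               0
0  1  0  |       0               1              1              0                     1               0
0  1  1  |       1               1              1              0                     1               0
1  0  0  |       0               0              1              0                     0               1
1  0  1  |       0               1              1              0                     0               1
1  1  0  |       0               1              1              0                     1               1
1  1  1  |       1               1              1              0                     1               1
The formula is true on 4 of the 8 rows.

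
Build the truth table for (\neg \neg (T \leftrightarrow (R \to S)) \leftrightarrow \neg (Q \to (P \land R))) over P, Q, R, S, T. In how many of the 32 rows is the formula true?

16

P | Q | R | S | T || φ
0 | 0 | 0 | 0 | 0 || 1
0 | 0 | 0 | 0 | 1 || 0
0 | 0 | 0 | 1 | 0 || 1
0 | 0 | 0 | 1 | 1 || 0
0 | 0 | 1 | 0 | 0 || 0
0 | 0 | 1 | 0 | 1 || 1
0 | 0 | 1 | 1 | 0 || 1
0 | 0 | 1 | 1 | 1 || 0
0 | 1 | 0 | 0 | 0 || 0
0 | 1 | 0 | 0 | 1 || 1
0 | 1 | 0 | 1 | 0 || 0
0 | 1 | 0 | 1 | 1 || 1
0 | 1 | 1 | 0 | 0 || 1
0 | 1 | 1 | 0 | 1 || 0
0 | 1 | 1 | 1 | 0 || 0
0 | 1 | 1 | 1 | 1 || 1
1 | 0 | 0 | 0 | 0 || 1
1 | 0 | 0 | 0 | 1 || 0
1 | 0 | 0 | 1 | 0 || 1
1 | 0 | 0 | 1 | 1 || 0
1 | 0 | 1 | 0 | 0 || 0
1 | 0 | 1 | 0 | 1 || 1
1 | 0 | 1 | 1 | 0 || 1
1 | 0 | 1 | 1 | 1 || 0
1 | 1 | 0 | 0 | 0 || 0
1 | 1 | 0 | 0 | 1 || 1
1 | 1 | 0 | 1 | 0 || 0
1 | 1 | 0 | 1 | 1 || 1
1 | 1 | 1 | 0 | 0 || 0
1 | 1 | 1 | 0 | 1 || 1
1 | 1 | 1 | 1 | 0 || 1
1 | 1 | 1 | 1 | 1 || 0
The formula is true on 16 of the 32 rows.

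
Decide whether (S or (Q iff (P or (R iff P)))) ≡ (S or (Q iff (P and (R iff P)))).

not equivalent

  P   |   Q   |   R   |   S   ||   φ   |   ψ  
 True |  True |  True |  True ||  True |  True
 True |  True |  True | False ||  True |  True
 True |  True | False |  True ||  True |  True
 True |  True | False | False ||  True | False
 True | False |  True |  True ||  True |  True
 True | False |  True | False || False | False
 True | False | False |  True ||  True |  True
 True | False | False | False || False |  True
False |  True |  True |  True ||  True |  True
False |  True |  True | False || False | False
False |  True | False |  True ||  True |  True
False |  True | False | False ||  True | False
False | False |  True |  True ||  True |  True
False | False |  True | False ||  True |  True
False | False | False |  True ||  True |  True
False | False | False | False || False |  True
The columns differ at P=True, Q=True, R=False, S=False (φ=True, ψ=False), so they are not equivalent.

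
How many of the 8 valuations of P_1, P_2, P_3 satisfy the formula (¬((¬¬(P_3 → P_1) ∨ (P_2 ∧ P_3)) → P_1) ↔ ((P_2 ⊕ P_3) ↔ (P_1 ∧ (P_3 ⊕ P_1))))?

P_1 | P_2 | P_3 | (P_3 → P_1) | ¬(P_3 → P_1) | ¬¬(P_3 → P_1) | (P_2 ∧ P_3) | (P_2 ⊕ P_3) | (P_3 ⊕ P_1) | (P_1 ∧ (P_3 ⊕ P_1)) | φ
--- | --- | --- | ----------- | ------------ | ------------- | ----------- | ----------- | ----------- | ------------------- | -
 F  |  F  |  F  |      T      |      F       |       T       |      F      |      F      |      F      |          F          | T
 F  |  F  |  T  |      F      |      T       |       F       |      F      |      T      |      T      |          F          | T
 F  |  T  |  F  |      T      |      F       |       T       |      F      |      T      |      F      |          F          | F
 F  |  T  |  T  |      F      |      T       |       F       |      T      |      F      |      T      |          F          | T
 T  |  F  |  F  |      T      |      F       |       T       |      F      |      F      |      T      |          T          | T
 T  |  F  |  T  |      T      |      F       |       T       |      F      |      T      |      F      |          F          | T
 T  |  T  |  F  |      T      |      F       |       T       |      F      |      T      |      T      |          T          | F
 T  |  T  |  T  |      T      |      F       |       T       |      T      |      F      |      F      |          F          | F
The formula is true on 5 of the 8 rows.

5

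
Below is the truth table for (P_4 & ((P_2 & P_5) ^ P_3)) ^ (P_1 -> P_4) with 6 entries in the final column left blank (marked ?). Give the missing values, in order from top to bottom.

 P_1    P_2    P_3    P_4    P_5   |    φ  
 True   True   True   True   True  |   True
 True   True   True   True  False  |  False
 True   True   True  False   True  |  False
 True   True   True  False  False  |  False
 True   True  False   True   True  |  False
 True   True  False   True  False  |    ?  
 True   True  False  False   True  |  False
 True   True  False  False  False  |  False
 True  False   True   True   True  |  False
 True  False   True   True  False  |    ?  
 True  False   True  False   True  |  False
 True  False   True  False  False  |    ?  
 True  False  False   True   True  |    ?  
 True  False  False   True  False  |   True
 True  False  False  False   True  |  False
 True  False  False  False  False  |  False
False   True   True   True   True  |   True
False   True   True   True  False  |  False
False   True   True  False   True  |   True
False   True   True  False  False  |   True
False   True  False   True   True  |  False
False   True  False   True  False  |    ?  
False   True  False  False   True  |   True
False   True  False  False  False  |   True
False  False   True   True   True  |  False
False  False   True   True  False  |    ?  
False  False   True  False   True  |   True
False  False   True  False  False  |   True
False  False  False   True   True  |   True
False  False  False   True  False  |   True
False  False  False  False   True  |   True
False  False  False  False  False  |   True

True, False, False, True, True, False

Row P_1=True, P_2=True, P_3=False, P_4=True, P_5=False: (P_4 & ((P_2 & P_5) ^ P_3)) = False, (P_1 -> P_4) = True, so the formula = True.
Row P_1=True, P_2=False, P_3=True, P_4=True, P_5=False: (P_4 & ((P_2 & P_5) ^ P_3)) = True, (P_1 -> P_4) = True, so the formula = False.
Row P_1=True, P_2=False, P_3=True, P_4=False, P_5=False: (P_4 & ((P_2 & P_5) ^ P_3)) = False, (P_1 -> P_4) = False, so the formula = False.
Row P_1=True, P_2=False, P_3=False, P_4=True, P_5=True: (P_4 & ((P_2 & P_5) ^ P_3)) = False, (P_1 -> P_4) = True, so the formula = True.
Row P_1=False, P_2=True, P_3=False, P_4=True, P_5=False: (P_4 & ((P_2 & P_5) ^ P_3)) = False, (P_1 -> P_4) = True, so the formula = True.
Row P_1=False, P_2=False, P_3=True, P_4=True, P_5=False: (P_4 & ((P_2 & P_5) ^ P_3)) = True, (P_1 -> P_4) = True, so the formula = False.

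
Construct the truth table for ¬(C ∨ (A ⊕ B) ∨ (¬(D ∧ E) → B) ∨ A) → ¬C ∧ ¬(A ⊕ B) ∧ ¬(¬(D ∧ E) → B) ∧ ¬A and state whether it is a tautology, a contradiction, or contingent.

tautology

A | B | C | D | E || φ
0 | 0 | 0 | 0 | 0 || 1
0 | 0 | 0 | 0 | 1 || 1
0 | 0 | 0 | 1 | 0 || 1
0 | 0 | 0 | 1 | 1 || 1
0 | 0 | 1 | 0 | 0 || 1
0 | 0 | 1 | 0 | 1 || 1
0 | 0 | 1 | 1 | 0 || 1
0 | 0 | 1 | 1 | 1 || 1
0 | 1 | 0 | 0 | 0 || 1
0 | 1 | 0 | 0 | 1 || 1
0 | 1 | 0 | 1 | 0 || 1
0 | 1 | 0 | 1 | 1 || 1
0 | 1 | 1 | 0 | 0 || 1
0 | 1 | 1 | 0 | 1 || 1
0 | 1 | 1 | 1 | 0 || 1
0 | 1 | 1 | 1 | 1 || 1
1 | 0 | 0 | 0 | 0 || 1
1 | 0 | 0 | 0 | 1 || 1
1 | 0 | 0 | 1 | 0 || 1
1 | 0 | 0 | 1 | 1 || 1
1 | 0 | 1 | 0 | 0 || 1
1 | 0 | 1 | 0 | 1 || 1
1 | 0 | 1 | 1 | 0 || 1
1 | 0 | 1 | 1 | 1 || 1
1 | 1 | 0 | 0 | 0 || 1
1 | 1 | 0 | 0 | 1 || 1
1 | 1 | 0 | 1 | 0 || 1
1 | 1 | 0 | 1 | 1 || 1
1 | 1 | 1 | 0 | 0 || 1
1 | 1 | 1 | 0 | 1 || 1
1 | 1 | 1 | 1 | 0 || 1
1 | 1 | 1 | 1 | 1 || 1
Every row is 1, so the formula is a tautology.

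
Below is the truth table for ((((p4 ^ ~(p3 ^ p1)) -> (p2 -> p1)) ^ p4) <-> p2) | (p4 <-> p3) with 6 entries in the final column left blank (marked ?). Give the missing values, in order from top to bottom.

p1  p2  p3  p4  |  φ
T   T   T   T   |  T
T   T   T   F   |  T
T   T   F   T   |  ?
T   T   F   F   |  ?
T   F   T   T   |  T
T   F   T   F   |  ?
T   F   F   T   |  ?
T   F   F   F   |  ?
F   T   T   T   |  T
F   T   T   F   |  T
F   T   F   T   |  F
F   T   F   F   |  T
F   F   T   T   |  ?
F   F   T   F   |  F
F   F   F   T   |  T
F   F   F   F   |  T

Row p1=T, p2=T, p3=F, p4=T: ((((p4 ^ ~(p3 ^ p1)) -> (p2 -> p1)) ^ p4) <-> p2) = F, (p4 <-> p3) = F, so the formula = F.
Row p1=T, p2=T, p3=F, p4=F: ((((p4 ^ ~(p3 ^ p1)) -> (p2 -> p1)) ^ p4) <-> p2) = T, (p4 <-> p3) = T, so the formula = T.
Row p1=T, p2=F, p3=T, p4=F: ((((p4 ^ ~(p3 ^ p1)) -> (p2 -> p1)) ^ p4) <-> p2) = F, (p4 <-> p3) = F, so the formula = F.
Row p1=T, p2=F, p3=F, p4=T: ((((p4 ^ ~(p3 ^ p1)) -> (p2 -> p1)) ^ p4) <-> p2) = T, (p4 <-> p3) = F, so the formula = T.
Row p1=T, p2=F, p3=F, p4=F: ((((p4 ^ ~(p3 ^ p1)) -> (p2 -> p1)) ^ p4) <-> p2) = F, (p4 <-> p3) = T, so the formula = T.
Row p1=F, p2=F, p3=T, p4=T: ((((p4 ^ ~(p3 ^ p1)) -> (p2 -> p1)) ^ p4) <-> p2) = T, (p4 <-> p3) = T, so the formula = T.

F, T, F, T, T, T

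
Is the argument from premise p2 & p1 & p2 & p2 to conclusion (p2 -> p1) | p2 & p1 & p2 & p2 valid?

yes

  p1  |   p2  |   φ   |   ψ  
----- | ----- | ----- | -----
 True |  True |  True |  True
 True | False | False |  True
False |  True | False | False
False | False | False |  True
In every row where φ is true, ψ is also true, so φ ⊨ ψ.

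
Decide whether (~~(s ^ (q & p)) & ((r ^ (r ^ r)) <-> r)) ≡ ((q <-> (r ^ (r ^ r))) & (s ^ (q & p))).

not equivalent

p  q  r  s  |  φ  ψ
F  F  F  F  |  F  F
F  F  F  T  |  T  T
F  F  T  F  |  F  F
F  F  T  T  |  T  F
F  T  F  F  |  F  F
F  T  F  T  |  T  F
F  T  T  F  |  F  F
F  T  T  T  |  T  T
T  F  F  F  |  F  F
T  F  F  T  |  T  T
T  F  T  F  |  F  F
T  F  T  T  |  T  F
T  T  F  F  |  T  F
T  T  F  T  |  F  F
T  T  T  F  |  T  T
T  T  T  T  |  F  F
The columns differ at p=F, q=F, r=T, s=T (φ=T, ψ=F), so they are not equivalent.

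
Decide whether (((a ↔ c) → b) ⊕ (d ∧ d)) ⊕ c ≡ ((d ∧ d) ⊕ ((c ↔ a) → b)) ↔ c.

a  b  c  d  |  φ  ψ
1  1  1  1  |  1  0
1  1  1  0  |  0  1
1  1  0  1  |  0  1
1  1  0  0  |  1  0
1  0  1  1  |  0  1
1  0  1  0  |  1  0
1  0  0  1  |  0  1
1  0  0  0  |  1  0
0  1  1  1  |  1  0
0  1  1  0  |  0  1
0  1  0  1  |  0  1
0  1  0  0  |  1  0
0  0  1  1  |  1  0
0  0  1  0  |  0  1
0  0  0  1  |  1  0
0  0  0  0  |  0  1
The columns differ at a=1, b=1, c=1, d=1 (φ=1, ψ=0), so they are not equivalent.

not equivalent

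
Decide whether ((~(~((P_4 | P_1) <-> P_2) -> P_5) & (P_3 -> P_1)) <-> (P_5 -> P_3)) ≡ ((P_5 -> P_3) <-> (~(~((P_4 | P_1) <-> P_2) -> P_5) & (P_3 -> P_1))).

equivalent

P_1 | P_2 | P_3 | P_4 | P_5 || φ | ψ
 0  |  0  |  0  |  0  |  0  || 0 | 0
 0  |  0  |  0  |  0  |  1  || 1 | 1
 0  |  0  |  0  |  1  |  0  || 1 | 1
 0  |  0  |  0  |  1  |  1  || 1 | 1
 0  |  0  |  1  |  0  |  0  || 0 | 0
 0  |  0  |  1  |  0  |  1  || 0 | 0
 0  |  0  |  1  |  1  |  0  || 0 | 0
 0  |  0  |  1  |  1  |  1  || 0 | 0
 0  |  1  |  0  |  0  |  0  || 1 | 1
 0  |  1  |  0  |  0  |  1  || 1 | 1
 0  |  1  |  0  |  1  |  0  || 0 | 0
 0  |  1  |  0  |  1  |  1  || 1 | 1
 0  |  1  |  1  |  0  |  0  || 0 | 0
 0  |  1  |  1  |  0  |  1  || 0 | 0
 0  |  1  |  1  |  1  |  0  || 0 | 0
 0  |  1  |  1  |  1  |  1  || 0 | 0
 1  |  0  |  0  |  0  |  0  || 1 | 1
 1  |  0  |  0  |  0  |  1  || 1 | 1
 1  |  0  |  0  |  1  |  0  || 1 | 1
 1  |  0  |  0  |  1  |  1  || 1 | 1
 1  |  0  |  1  |  0  |  0  || 1 | 1
 1  |  0  |  1  |  0  |  1  || 0 | 0
 1  |  0  |  1  |  1  |  0  || 1 | 1
 1  |  0  |  1  |  1  |  1  || 0 | 0
 1  |  1  |  0  |  0  |  0  || 0 | 0
 1  |  1  |  0  |  0  |  1  || 1 | 1
 1  |  1  |  0  |  1  |  0  || 0 | 0
 1  |  1  |  0  |  1  |  1  || 1 | 1
 1  |  1  |  1  |  0  |  0  || 0 | 0
 1  |  1  |  1  |  0  |  1  || 0 | 0
 1  |  1  |  1  |  1  |  0  || 0 | 0
 1  |  1  |  1  |  1  |  1  || 0 | 0
The columns for φ and ψ agree on every row, so they are logically equivalent.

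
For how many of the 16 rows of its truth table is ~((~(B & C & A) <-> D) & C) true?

A  B  C  D  |  (B & C & A)  ~(B & C & A)  (~(B & C & A) <-> D)  ((~(B & C & A) <-> D) & C)  ~((~(B & C & A) <-> D) & C)
0  0  0  0  |       0            1                 0                        0                            1             
0  0  0  1  |       0            1                 1                        0                            1             
0  0  1  0  |       0            1                 0                        0                            1             
0  0  1  1  |       0            1                 1                        1                            0             
0  1  0  0  |       0            1                 0                        0                            1             
0  1  0  1  |       0            1                 1                        0                            1             
0  1  1  0  |       0            1                 0                        0                            1             
0  1  1  1  |       0            1                 1                        1                            0             
1  0  0  0  |       0            1                 0                        0                            1             
1  0  0  1  |       0            1                 1                        0                            1             
1  0  1  0  |       0            1                 0                        0                            1             
1  0  1  1  |       0            1                 1                        1                            0             
1  1  0  0  |       0            1                 0                        0                            1             
1  1  0  1  |       0            1                 1                        0                            1             
1  1  1  0  |       1            0                 1                        1                            0             
1  1  1  1  |       1            0                 0                        0                            1             
The formula is true on 12 of the 16 rows.

12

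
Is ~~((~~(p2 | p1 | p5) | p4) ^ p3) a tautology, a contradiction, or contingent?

contingent

p1 | p2 | p3 | p4 | p5 || φ
T  | T  | T  | T  | T  || F
T  | T  | T  | T  | F  || F
T  | T  | T  | F  | T  || F
T  | T  | T  | F  | F  || F
T  | T  | F  | T  | T  || T
T  | T  | F  | T  | F  || T
T  | T  | F  | F  | T  || T
T  | T  | F  | F  | F  || T
T  | F  | T  | T  | T  || F
T  | F  | T  | T  | F  || F
T  | F  | T  | F  | T  || F
T  | F  | T  | F  | F  || F
T  | F  | F  | T  | T  || T
T  | F  | F  | T  | F  || T
T  | F  | F  | F  | T  || T
T  | F  | F  | F  | F  || T
F  | T  | T  | T  | T  || F
F  | T  | T  | T  | F  || F
F  | T  | T  | F  | T  || F
F  | T  | T  | F  | F  || F
F  | T  | F  | T  | T  || T
F  | T  | F  | T  | F  || T
F  | T  | F  | F  | T  || T
F  | T  | F  | F  | F  || T
F  | F  | T  | T  | T  || F
F  | F  | T  | T  | F  || F
F  | F  | T  | F  | T  || F
F  | F  | T  | F  | F  || T
F  | F  | F  | T  | T  || T
F  | F  | F  | T  | F  || T
F  | F  | F  | F  | T  || T
F  | F  | F  | F  | F  || F
16 of 32 rows are T, so the formula is contingent.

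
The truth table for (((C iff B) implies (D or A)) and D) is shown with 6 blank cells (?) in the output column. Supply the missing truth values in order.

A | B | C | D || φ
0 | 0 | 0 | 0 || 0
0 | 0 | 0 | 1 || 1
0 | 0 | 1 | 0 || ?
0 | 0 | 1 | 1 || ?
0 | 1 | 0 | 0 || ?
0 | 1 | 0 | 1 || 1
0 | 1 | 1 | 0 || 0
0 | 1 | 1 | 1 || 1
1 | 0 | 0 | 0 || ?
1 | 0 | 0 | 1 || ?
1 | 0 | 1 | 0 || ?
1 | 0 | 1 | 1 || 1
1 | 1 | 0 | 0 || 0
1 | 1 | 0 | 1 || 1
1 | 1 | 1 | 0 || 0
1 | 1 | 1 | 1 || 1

0, 1, 0, 0, 1, 0

Row A=0, B=0, C=1, D=0: ((C iff B) implies (D or A)) = 1, so the formula = 0.
Row A=0, B=0, C=1, D=1: ((C iff B) implies (D or A)) = 1, so the formula = 1.
Row A=0, B=1, C=0, D=0: ((C iff B) implies (D or A)) = 1, so the formula = 0.
Row A=1, B=0, C=0, D=0: ((C iff B) implies (D or A)) = 1, so the formula = 0.
Row A=1, B=0, C=0, D=1: ((C iff B) implies (D or A)) = 1, so the formula = 1.
Row A=1, B=0, C=1, D=0: ((C iff B) implies (D or A)) = 1, so the formula = 0.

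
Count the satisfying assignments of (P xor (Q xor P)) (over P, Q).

2

P | Q || (Q xor P) | (P xor (Q xor P))
T | T ||     F     |         T        
T | F ||     T     |         F        
F | T ||     T     |         T        
F | F ||     F     |         F        
The formula is true on 2 of the 4 rows.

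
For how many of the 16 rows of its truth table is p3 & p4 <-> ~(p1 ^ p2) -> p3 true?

8

p1 | p2 | p3 | p4 || (p3 & p4) | (p1 ^ p2) | ~(p1 ^ p2) | (~(p1 ^ p2) -> p3) | ((p3 & p4) <-> (~(p1 ^ p2) -> p3))
F  | F  | F  | F  ||     F     |     F     |     T      |         F          |                 T                 
F  | F  | F  | T  ||     F     |     F     |     T      |         F          |                 T                 
F  | F  | T  | F  ||     F     |     F     |     T      |         T          |                 F                 
F  | F  | T  | T  ||     T     |     F     |     T      |         T          |                 T                 
F  | T  | F  | F  ||     F     |     T     |     F      |         T          |                 F                 
F  | T  | F  | T  ||     F     |     T     |     F      |         T          |                 F                 
F  | T  | T  | F  ||     F     |     T     |     F      |         T          |                 F                 
F  | T  | T  | T  ||     T     |     T     |     F      |         T          |                 T                 
T  | F  | F  | F  ||     F     |     T     |     F      |         T          |                 F                 
T  | F  | F  | T  ||     F     |     T     |     F      |         T          |                 F                 
T  | F  | T  | F  ||     F     |     T     |     F      |         T          |                 F                 
T  | F  | T  | T  ||     T     |     T     |     F      |         T          |                 T                 
T  | T  | F  | F  ||     F     |     F     |     T      |         F          |                 T                 
T  | T  | F  | T  ||     F     |     F     |     T      |         F          |                 T                 
T  | T  | T  | F  ||     F     |     F     |     T      |         T          |                 F                 
T  | T  | T  | T  ||     T     |     F     |     T      |         T          |                 T                 
The formula is true on 8 of the 16 rows.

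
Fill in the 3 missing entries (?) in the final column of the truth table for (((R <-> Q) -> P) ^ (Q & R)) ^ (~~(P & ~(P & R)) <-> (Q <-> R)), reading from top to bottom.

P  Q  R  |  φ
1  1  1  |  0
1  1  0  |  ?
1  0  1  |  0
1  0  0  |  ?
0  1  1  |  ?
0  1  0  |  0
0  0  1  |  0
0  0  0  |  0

1, 0, 1

Row P=1, Q=1, R=0: (((R <-> Q) -> P) ^ (Q & R)) = 1, (~~(P & ~(P & R)) <-> (Q <-> R)) = 0, so the formula = 1.
Row P=1, Q=0, R=0: (((R <-> Q) -> P) ^ (Q & R)) = 1, (~~(P & ~(P & R)) <-> (Q <-> R)) = 1, so the formula = 0.
Row P=0, Q=1, R=1: (((R <-> Q) -> P) ^ (Q & R)) = 1, (~~(P & ~(P & R)) <-> (Q <-> R)) = 0, so the formula = 1.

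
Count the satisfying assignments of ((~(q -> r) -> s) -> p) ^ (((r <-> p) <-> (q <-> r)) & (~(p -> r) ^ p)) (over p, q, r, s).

p | q | r | s | (q -> r) | ~(q -> r) | (~(q -> r) -> s) | ((~(q -> r) -> s) -> p) | (r <-> p) | (q <-> r) | ((r <-> p) <-> (q <-> r)) | (p -> r) | ~(p -> r) | (~(p -> r) ^ p) | φ
- | - | - | - | -------- | --------- | ---------------- | ----------------------- | --------- | --------- | ------------------------- | -------- | --------- | --------------- | -
F | F | F | F |    T     |     F     |        T         |            F            |     T     |     T     |             T             |    T     |     F     |        F        | F
F | F | F | T |    T     |     F     |        T         |            F            |     T     |     T     |             T             |    T     |     F     |        F        | F
F | F | T | F |    T     |     F     |        T         |            F            |     F     |     F     |             T             |    T     |     F     |        F        | F
F | F | T | T |    T     |     F     |        T         |            F            |     F     |     F     |             T             |    T     |     F     |        F        | F
F | T | F | F |    F     |     T     |        F         |            T            |     T     |     F     |             F             |    T     |     F     |        F        | T
F | T | F | T |    F     |     T     |        T         |            F            |     T     |     F     |             F             |    T     |     F     |        F        | F
F | T | T | F |    T     |     F     |        T         |            F            |     F     |     T     |             F             |    T     |     F     |        F        | F
F | T | T | T |    T     |     F     |        T         |            F            |     F     |     T     |             F             |    T     |     F     |        F        | F
T | F | F | F |    T     |     F     |        T         |            T            |     F     |     T     |             F             |    F     |     T     |        F        | T
T | F | F | T |    T     |     F     |        T         |            T            |     F     |     T     |             F             |    F     |     T     |        F        | T
T | F | T | F |    T     |     F     |        T         |            T            |     T     |     F     |             F             |    T     |     F     |        T        | T
T | F | T | T |    T     |     F     |        T         |            T            |     T     |     F     |             F             |    T     |     F     |        T        | T
T | T | F | F |    F     |     T     |        F         |            T            |     F     |     F     |             T             |    F     |     T     |        F        | T
T | T | F | T |    F     |     T     |        T         |            T            |     F     |     F     |             T             |    F     |     T     |        F        | T
T | T | T | F |    T     |     F     |        T         |            T            |     T     |     T     |             T             |    T     |     F     |        T        | F
T | T | T | T |    T     |     F     |        T         |            T            |     T     |     T     |             T             |    T     |     F     |        T        | F
The formula is true on 7 of the 16 rows.

7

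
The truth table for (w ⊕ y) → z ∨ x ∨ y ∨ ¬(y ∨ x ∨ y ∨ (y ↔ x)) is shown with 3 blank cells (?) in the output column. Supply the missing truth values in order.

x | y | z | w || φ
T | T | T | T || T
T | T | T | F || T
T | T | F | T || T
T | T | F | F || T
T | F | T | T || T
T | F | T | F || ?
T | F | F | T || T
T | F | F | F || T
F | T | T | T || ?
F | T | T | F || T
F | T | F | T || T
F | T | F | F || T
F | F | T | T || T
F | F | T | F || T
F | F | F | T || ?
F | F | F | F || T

Row x=T, y=F, z=T, w=F: (w ⊕ y) = F, (z ∨ x ∨ y ∨ ¬(y ∨ x ∨ y ∨ (y ↔ x))) = T, so the formula = T.
Row x=F, y=T, z=T, w=T: (w ⊕ y) = F, (z ∨ x ∨ y ∨ ¬(y ∨ x ∨ y ∨ (y ↔ x))) = T, so the formula = T.
Row x=F, y=F, z=F, w=T: (w ⊕ y) = T, (z ∨ x ∨ y ∨ ¬(y ∨ x ∨ y ∨ (y ↔ x))) = F, so the formula = F.

T, T, F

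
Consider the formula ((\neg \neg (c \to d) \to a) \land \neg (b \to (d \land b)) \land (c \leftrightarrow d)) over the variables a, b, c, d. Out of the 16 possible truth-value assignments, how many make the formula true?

a  b  c  d  |  (c \to d)  \neg (c \to d)  \neg \neg (c \to d)  (\neg \neg (c \to d) \to a)  (d \land b)  (b \to (d \land b))  \neg (b \to (d \land b))  (c \leftrightarrow d)  φ
T  T  T  T  |      T            F                  T                        T                    T                T                      F                        T            F
T  T  T  F  |      F            T                  F                        T                    F                F                      T                        F            F
T  T  F  T  |      T            F                  T                        T                    T                T                      F                        F            F
T  T  F  F  |      T            F                  T                        T                    F                F                      T                        T            T
T  F  T  T  |      T            F                  T                        T                    F                T                      F                        T            F
T  F  T  F  |      F            T                  F                        T                    F                T                      F                        F            F
T  F  F  T  |      T            F                  T                        T                    F                T                      F                        F            F
T  F  F  F  |      T            F                  T                        T                    F                T                      F                        T            F
F  T  T  T  |      T            F                  T                        F                    T                T                      F                        T            F
F  T  T  F  |      F            T                  F                        T                    F                F                      T                        F            F
F  T  F  T  |      T            F                  T                        F                    T                T                      F                        F            F
F  T  F  F  |      T            F                  T                        F                    F                F                      T                        T            F
F  F  T  T  |      T            F                  T                        F                    F                T                      F                        T            F
F  F  T  F  |      F            T                  F                        T                    F                T                      F                        F            F
F  F  F  T  |      T            F                  T                        F                    F                T                      F                        F            F
F  F  F  F  |      T            F                  T                        F                    F                T                      F                        T            F
The formula is true on 1 of the 16 rows.

1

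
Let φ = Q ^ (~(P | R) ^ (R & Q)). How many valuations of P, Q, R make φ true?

  P      Q      R       (Q ^ (~(P | R) ^ (R & Q)))
 True   True   True               False           
 True   True  False                True           
 True  False   True               False           
 True  False  False               False           
False   True   True               False           
False   True  False               False           
False  False   True               False           
False  False  False                True           
The formula is true on 2 of the 8 rows.

2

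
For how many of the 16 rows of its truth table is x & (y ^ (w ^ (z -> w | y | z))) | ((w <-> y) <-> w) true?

10

  x      y      z      w    |    φ  
 True   True   True   True  |   True
 True   True   True  False  |   True
 True   True  False   True  |   True
 True   True  False  False  |   True
 True  False   True   True  |  False
 True  False   True  False  |   True
 True  False  False   True  |  False
 True  False  False  False  |   True
False   True   True   True  |   True
False   True   True  False  |   True
False   True  False   True  |   True
False   True  False  False  |   True
False  False   True   True  |  False
False  False   True  False  |  False
False  False  False   True  |  False
False  False  False  False  |  False
The formula is true on 10 of the 16 rows.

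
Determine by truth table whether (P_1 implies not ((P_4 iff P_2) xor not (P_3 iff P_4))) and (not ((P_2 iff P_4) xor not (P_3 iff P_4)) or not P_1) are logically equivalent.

equivalent

P_1 | P_2 | P_3 | P_4 | φ | ψ
--- | --- | --- | --- | - | -
 F  |  F  |  F  |  F  | T | T
 F  |  F  |  F  |  T  | T | T
 F  |  F  |  T  |  F  | T | T
 F  |  F  |  T  |  T  | T | T
 F  |  T  |  F  |  F  | T | T
 F  |  T  |  F  |  T  | T | T
 F  |  T  |  T  |  F  | T | T
 F  |  T  |  T  |  T  | T | T
 T  |  F  |  F  |  F  | F | F
 T  |  F  |  F  |  T  | F | F
 T  |  F  |  T  |  F  | T | T
 T  |  F  |  T  |  T  | T | T
 T  |  T  |  F  |  F  | T | T
 T  |  T  |  F  |  T  | T | T
 T  |  T  |  T  |  F  | F | F
 T  |  T  |  T  |  T  | F | F
The columns for φ and ψ agree on every row, so they are logically equivalent.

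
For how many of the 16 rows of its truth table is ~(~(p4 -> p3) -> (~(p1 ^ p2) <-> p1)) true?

2

  p1  |   p2  |   p3  |   p4  |   φ  
----- | ----- | ----- | ----- | -----
 True |  True |  True |  True | False
 True |  True |  True | False | False
 True |  True | False |  True | False
 True |  True | False | False | False
 True | False |  True |  True | False
 True | False |  True | False | False
 True | False | False |  True |  True
 True | False | False | False | False
False |  True |  True |  True | False
False |  True |  True | False | False
False |  True | False |  True | False
False |  True | False | False | False
False | False |  True |  True | False
False | False |  True | False | False
False | False | False |  True |  True
False | False | False | False | False
The formula is true on 2 of the 16 rows.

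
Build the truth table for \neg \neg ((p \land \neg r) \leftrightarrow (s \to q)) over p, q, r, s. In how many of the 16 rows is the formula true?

6

p | q | r | s || \neg r | (p \land \neg r) | (s \to q) | φ
T | T | T | T ||   F    |        F         |     T     | F
T | T | T | F ||   F    |        F         |     T     | F
T | T | F | T ||   T    |        T         |     T     | T
T | T | F | F ||   T    |        T         |     T     | T
T | F | T | T ||   F    |        F         |     F     | T
T | F | T | F ||   F    |        F         |     T     | F
T | F | F | T ||   T    |        T         |     F     | F
T | F | F | F ||   T    |        T         |     T     | T
F | T | T | T ||   F    |        F         |     T     | F
F | T | T | F ||   F    |        F         |     T     | F
F | T | F | T ||   T    |        F         |     T     | F
F | T | F | F ||   T    |        F         |     T     | F
F | F | T | T ||   F    |        F         |     F     | T
F | F | T | F ||   F    |        F         |     T     | F
F | F | F | T ||   T    |        F         |     F     | T
F | F | F | F ||   T    |        F         |     T     | F
The formula is true on 6 of the 16 rows.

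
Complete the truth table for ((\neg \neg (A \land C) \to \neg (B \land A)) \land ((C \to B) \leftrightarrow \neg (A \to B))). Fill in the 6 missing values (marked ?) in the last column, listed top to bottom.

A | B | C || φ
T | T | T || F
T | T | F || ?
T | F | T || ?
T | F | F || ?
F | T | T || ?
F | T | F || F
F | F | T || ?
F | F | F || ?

F, F, T, F, T, F

Row A=T, B=T, C=F: (\neg \neg (A \land C) \to \neg (B \land A)) = T, ((C \to B) \leftrightarrow \neg (A \to B)) = F, so the formula = F.
Row A=T, B=F, C=T: (\neg \neg (A \land C) \to \neg (B \land A)) = T, ((C \to B) \leftrightarrow \neg (A \to B)) = F, so the formula = F.
Row A=T, B=F, C=F: (\neg \neg (A \land C) \to \neg (B \land A)) = T, ((C \to B) \leftrightarrow \neg (A \to B)) = T, so the formula = T.
Row A=F, B=T, C=T: (\neg \neg (A \land C) \to \neg (B \land A)) = T, ((C \to B) \leftrightarrow \neg (A \to B)) = F, so the formula = F.
Row A=F, B=F, C=T: (\neg \neg (A \land C) \to \neg (B \land A)) = T, ((C \to B) \leftrightarrow \neg (A \to B)) = T, so the formula = T.
Row A=F, B=F, C=F: (\neg \neg (A \land C) \to \neg (B \land A)) = T, ((C \to B) \leftrightarrow \neg (A \to B)) = F, so the formula = F.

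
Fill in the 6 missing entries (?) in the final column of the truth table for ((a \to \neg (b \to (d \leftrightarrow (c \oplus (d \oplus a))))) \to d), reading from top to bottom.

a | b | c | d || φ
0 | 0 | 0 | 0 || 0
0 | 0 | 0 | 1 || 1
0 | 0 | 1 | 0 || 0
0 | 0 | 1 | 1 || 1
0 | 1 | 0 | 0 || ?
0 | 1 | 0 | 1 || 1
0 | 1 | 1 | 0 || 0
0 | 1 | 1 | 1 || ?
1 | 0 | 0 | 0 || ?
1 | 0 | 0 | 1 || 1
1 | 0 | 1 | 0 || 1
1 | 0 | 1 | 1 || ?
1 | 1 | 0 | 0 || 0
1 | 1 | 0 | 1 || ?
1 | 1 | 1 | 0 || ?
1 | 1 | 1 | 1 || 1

Row a=0, b=1, c=0, d=0: (a \to \neg (b \to (d \leftrightarrow (c \oplus (d \oplus a))))) = 1, so the formula = 0.
Row a=0, b=1, c=1, d=1: (a \to \neg (b \to (d \leftrightarrow (c \oplus (d \oplus a))))) = 1, so the formula = 1.
Row a=1, b=0, c=0, d=0: (a \to \neg (b \to (d \leftrightarrow (c \oplus (d \oplus a))))) = 0, so the formula = 1.
Row a=1, b=0, c=1, d=1: (a \to \neg (b \to (d \leftrightarrow (c \oplus (d \oplus a))))) = 0, so the formula = 1.
Row a=1, b=1, c=0, d=1: (a \to \neg (b \to (d \leftrightarrow (c \oplus (d \oplus a))))) = 1, so the formula = 1.
Row a=1, b=1, c=1, d=0: (a \to \neg (b \to (d \leftrightarrow (c \oplus (d \oplus a))))) = 0, so the formula = 1.

0, 1, 1, 1, 1, 1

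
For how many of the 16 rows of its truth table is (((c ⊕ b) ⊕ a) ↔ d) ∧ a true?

a  b  c  d  |  (c ⊕ b)  ((c ⊕ b) ⊕ a)  (((c ⊕ b) ⊕ a) ↔ d)  ((((c ⊕ b) ⊕ a) ↔ d) ∧ a)
F  F  F  F  |     F           F                 T                       F            
F  F  F  T  |     F           F                 F                       F            
F  F  T  F  |     T           T                 F                       F            
F  F  T  T  |     T           T                 T                       F            
F  T  F  F  |     T           T                 F                       F            
F  T  F  T  |     T           T                 T                       F            
F  T  T  F  |     F           F                 T                       F            
F  T  T  T  |     F           F                 F                       F            
T  F  F  F  |     F           T                 F                       F            
T  F  F  T  |     F           T                 T                       T            
T  F  T  F  |     T           F                 T                       T            
T  F  T  T  |     T           F                 F                       F            
T  T  F  F  |     T           F                 T                       T            
T  T  F  T  |     T           F                 F                       F            
T  T  T  F  |     F           T                 F                       F            
T  T  T  T  |     F           T                 T                       T            
The formula is true on 4 of the 16 rows.

4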